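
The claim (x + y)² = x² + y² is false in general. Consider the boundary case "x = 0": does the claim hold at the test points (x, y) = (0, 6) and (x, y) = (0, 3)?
Yes, holds at both test points

At (0, 6): LHS = 36, RHS = 36 → equal
At (0, 3): LHS = 9, RHS = 9 → equal

So the claim does hold at both of these boundary points, even though it is not an identity.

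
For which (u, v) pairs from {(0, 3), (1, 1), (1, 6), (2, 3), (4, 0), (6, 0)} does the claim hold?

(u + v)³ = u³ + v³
(0, 3), (4, 0), (6, 0)

Testing each pair:
(0, 3): LHS = 27, RHS = 27 → holds
(1, 1): LHS = 8, RHS = 2 → fails
(1, 6): LHS = 343, RHS = 217 → fails
(2, 3): LHS = 125, RHS = 35 → fails
(4, 0): LHS = 64, RHS = 64 → holds
(6, 0): LHS = 216, RHS = 216 → holds

3 of 6 pairs satisfy the claim.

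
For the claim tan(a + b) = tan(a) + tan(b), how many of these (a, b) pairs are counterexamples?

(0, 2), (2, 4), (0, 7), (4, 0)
1

Testing each pair:
(0, 2): LHS = tan(2) ≈ -2.185, RHS = tan(2) ≈ -2.185 → satisfies claim
(2, 4): LHS = tan(6) ≈ -0.291, RHS = tan(2) + tan(4) ≈ -1.027 → counterexample
(0, 7): LHS = tan(7) ≈ 0.8714, RHS = tan(7) ≈ 0.8714 → satisfies claim
(4, 0): LHS = tan(4) ≈ 1.158, RHS = tan(4) ≈ 1.158 → satisfies claim

That makes 1 counterexample.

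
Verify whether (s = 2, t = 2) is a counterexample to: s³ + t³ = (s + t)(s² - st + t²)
Substituting s = 2, t = 2:
LHS = 2³ + 2³ = 16
RHS = (2 + 2)(2² - 2·2 + 2²) = 16

The sides agree, so this pair does not disprove the claim.

Answer: No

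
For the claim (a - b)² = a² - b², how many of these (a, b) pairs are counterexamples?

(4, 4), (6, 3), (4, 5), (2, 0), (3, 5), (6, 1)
4

Testing each pair:
(4, 4): LHS = 0, RHS = 0 → satisfies claim
(6, 3): LHS = 9, RHS = 27 → counterexample
(4, 5): LHS = 1, RHS = -9 → counterexample
(2, 0): LHS = 4, RHS = 4 → satisfies claim
(3, 5): LHS = 4, RHS = -16 → counterexample
(6, 1): LHS = 25, RHS = 35 → counterexample

That makes 4 counterexamples.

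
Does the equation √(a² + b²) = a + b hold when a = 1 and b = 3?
Fails

Substituting a = 1, b = 3:

LHS = √(1² + 3²) = √(10) ≈ 3.162
RHS = 1 + 3 = 4

LHS ≠ RHS, so the equation does not hold at this point.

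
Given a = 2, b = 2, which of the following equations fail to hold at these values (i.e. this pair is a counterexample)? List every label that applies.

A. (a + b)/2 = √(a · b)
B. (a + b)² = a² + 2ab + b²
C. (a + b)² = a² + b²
Evaluating each claim at the given values:
A. LHS = 2, RHS = 2 → holds here (LHS = RHS)
B. LHS = 16, RHS = 16 → holds here (LHS = RHS)
C. LHS = 16, RHS = 8 → fails here (LHS ≠ RHS)

Answer: C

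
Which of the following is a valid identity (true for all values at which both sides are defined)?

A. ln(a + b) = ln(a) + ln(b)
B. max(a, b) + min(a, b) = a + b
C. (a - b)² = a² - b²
B

A: fails at (1, 3) — LHS = ln(4) ≈ 1.386, RHS = ln(3) ≈ 1.099.
B: holds — e.g. at (6, 7), both sides equal 13.
C: fails at (5, 8) — LHS = 9, RHS = -39.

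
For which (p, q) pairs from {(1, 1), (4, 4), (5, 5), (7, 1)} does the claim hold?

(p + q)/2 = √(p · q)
Testing each pair:
(1, 1): LHS = 1, RHS = 1 → holds
(4, 4): LHS = 4, RHS = 4 → holds
(5, 5): LHS = 5, RHS = 5 → holds
(7, 1): LHS = 4, RHS = √(7) ≈ 2.646 → fails

3 of 4 pairs satisfy the claim.

Answer: (1, 1), (4, 4), (5, 5)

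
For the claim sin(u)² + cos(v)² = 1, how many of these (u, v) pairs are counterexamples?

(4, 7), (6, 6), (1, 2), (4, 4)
Testing each pair:
(4, 7): LHS = cos(7)² + sin(4)² ≈ 1.141, RHS = 1 → counterexample
(6, 6): LHS = sin(6)² + cos(6)² = 1, RHS = 1 → satisfies claim
(1, 2): LHS = cos(2)² + sin(1)² ≈ 0.8813, RHS = 1 → counterexample
(4, 4): LHS = cos(4)² + sin(4)² = 1, RHS = 1 → satisfies claim

That makes 2 counterexamples.

Answer: 2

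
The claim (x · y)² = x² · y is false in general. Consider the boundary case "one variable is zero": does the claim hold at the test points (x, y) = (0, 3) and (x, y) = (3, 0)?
Yes, holds at both test points

At (0, 3): LHS = 0, RHS = 0 → equal
At (3, 0): LHS = 0, RHS = 0 → equal

So the claim does hold at both of these boundary points, even though it is not an identity.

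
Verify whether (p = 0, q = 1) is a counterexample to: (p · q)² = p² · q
No

Substituting p = 0, q = 1:
LHS = (0 · 1)² = 0
RHS = 0² · 1 = 0

The sides agree, so this pair does not disprove the claim.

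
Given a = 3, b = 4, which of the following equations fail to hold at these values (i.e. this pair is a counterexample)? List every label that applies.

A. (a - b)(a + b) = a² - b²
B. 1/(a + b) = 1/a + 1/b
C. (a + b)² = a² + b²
B, C

Evaluating each claim at the given values:
A. LHS = -7, RHS = -7 → holds here (LHS = RHS)
B. LHS = 1/7, RHS = 7/12 → fails here (LHS ≠ RHS)
C. LHS = 49, RHS = 25 → fails here (LHS ≠ RHS)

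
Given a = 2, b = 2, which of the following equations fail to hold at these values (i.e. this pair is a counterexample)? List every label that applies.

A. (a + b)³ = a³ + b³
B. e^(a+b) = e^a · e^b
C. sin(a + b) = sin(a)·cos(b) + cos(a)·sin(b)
Evaluating each claim at the given values:
A. LHS = 64, RHS = 16 → fails here (LHS ≠ RHS)
B. LHS = e^4 ≈ 54.6, RHS = e^4 ≈ 54.6 → holds here (LHS = RHS)
C. LHS = sin(4) ≈ -0.7568, RHS = 2·sin(2)·cos(2) ≈ -0.7568 → holds here (LHS = RHS)

Answer: A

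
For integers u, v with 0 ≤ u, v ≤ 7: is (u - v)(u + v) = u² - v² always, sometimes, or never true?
The identity holds for every pair in the range. For instance at (u, v) = (1, 0): both sides equal 1.

Answer: Always true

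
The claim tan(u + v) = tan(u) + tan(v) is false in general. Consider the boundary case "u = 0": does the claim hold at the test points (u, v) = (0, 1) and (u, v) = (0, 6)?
Yes, holds at both test points

At (0, 1): LHS = tan(1) ≈ 1.557, RHS = tan(1) ≈ 1.557 → equal
At (0, 6): LHS = tan(6) ≈ -0.291, RHS = tan(6) ≈ -0.291 → equal

So the claim does hold at both of these boundary points, even though it is not an identity.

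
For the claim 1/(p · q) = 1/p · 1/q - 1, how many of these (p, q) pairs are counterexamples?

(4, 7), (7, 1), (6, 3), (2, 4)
Testing each pair:
(4, 7): LHS = 1/28, RHS = -27/28 → counterexample
(7, 1): LHS = 1/7, RHS = -6/7 → counterexample
(6, 3): LHS = 1/18, RHS = -17/18 → counterexample
(2, 4): LHS = 1/8, RHS = -7/8 → counterexample

That makes 4 counterexamples.

Answer: 4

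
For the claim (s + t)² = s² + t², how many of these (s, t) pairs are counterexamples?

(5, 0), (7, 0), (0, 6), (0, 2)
0

Testing each pair:
(5, 0): LHS = 25, RHS = 25 → satisfies claim
(7, 0): LHS = 49, RHS = 49 → satisfies claim
(0, 6): LHS = 36, RHS = 36 → satisfies claim
(0, 2): LHS = 4, RHS = 4 → satisfies claim

That makes 0 counterexamples.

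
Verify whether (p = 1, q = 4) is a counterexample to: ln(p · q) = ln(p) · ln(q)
Substituting p = 1, q = 4:
LHS = ln(1 · 4) = ln(4) ≈ 1.386
RHS = ln(1) · ln(4) = 0

Since LHS ≠ RHS, this pair disproves the claim.

Answer: Yes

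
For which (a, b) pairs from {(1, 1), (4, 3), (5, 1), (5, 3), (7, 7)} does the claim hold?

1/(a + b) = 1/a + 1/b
None

Testing each pair:
(1, 1): LHS = 1/2, RHS = 2 → fails
(4, 3): LHS = 1/7, RHS = 7/12 → fails
(5, 1): LHS = 1/6, RHS = 6/5 → fails
(5, 3): LHS = 1/8, RHS = 8/15 → fails
(7, 7): LHS = 1/14, RHS = 2/7 → fails

No pair satisfies the claim.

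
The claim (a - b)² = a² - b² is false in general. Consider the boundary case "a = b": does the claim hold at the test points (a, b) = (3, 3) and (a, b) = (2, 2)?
At (3, 3): LHS = 0, RHS = 0 → equal
At (2, 2): LHS = 0, RHS = 0 → equal

So the claim does hold at both of these boundary points, even though it is not an identity.

Answer: Yes, holds at both test points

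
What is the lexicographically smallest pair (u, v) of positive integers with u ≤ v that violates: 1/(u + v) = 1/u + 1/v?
(u, v) = (1, 1)

Substituting (1, 1) into the claim:
LHS = 1/(1 + 1) = 1/2
RHS = 1/1 + 1/1 = 2

Since LHS ≠ RHS, this pair disproves the claim, and no lexicographically smaller pair (u ≤ v, positive integers) does.

For instance (7, 8) is also a counterexample (LHS = 1/15, RHS = 15/56), but it's lexicographically larger.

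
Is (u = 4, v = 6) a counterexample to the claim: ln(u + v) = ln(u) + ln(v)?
Substituting u = 4, v = 6:
LHS = ln(4 + 6) = ln(10) ≈ 2.303
RHS = ln(4) + ln(6) ≈ 3.178

Since LHS ≠ RHS, this pair disproves the claim.

Answer: Yes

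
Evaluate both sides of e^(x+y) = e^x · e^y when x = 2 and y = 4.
LHS = e^(2+4) = e^6 ≈ 403.4
RHS = e^2 · e^4 = e^6 ≈ 403.4

LHS = RHS: the two sides agree.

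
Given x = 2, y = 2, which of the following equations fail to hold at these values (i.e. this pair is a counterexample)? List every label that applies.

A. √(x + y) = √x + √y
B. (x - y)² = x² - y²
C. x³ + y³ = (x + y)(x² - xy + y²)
A

Evaluating each claim at the given values:
A. LHS = 2, RHS = 2·√(2) ≈ 2.828 → fails here (LHS ≠ RHS)
B. LHS = 0, RHS = 0 → holds here (LHS = RHS)
C. LHS = 16, RHS = 16 → holds here (LHS = RHS)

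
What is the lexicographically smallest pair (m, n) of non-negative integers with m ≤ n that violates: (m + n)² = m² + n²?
(m, n) = (1, 1)

Substituting (1, 1) into the claim:
LHS = (1 + 1)² = 4
RHS = 1² + 1² = 2

Since LHS ≠ RHS, this pair disproves the claim, and no lexicographically smaller pair (m ≤ n, non-negative integers) does.

For instance (3, 7) is also a counterexample (LHS = 100, RHS = 58), but it's lexicographically larger.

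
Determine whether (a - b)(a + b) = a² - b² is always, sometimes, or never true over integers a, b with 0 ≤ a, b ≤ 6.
The identity holds for every pair in the range. For instance at (a, b) = (3, 0): both sides equal 9.

Answer: Always true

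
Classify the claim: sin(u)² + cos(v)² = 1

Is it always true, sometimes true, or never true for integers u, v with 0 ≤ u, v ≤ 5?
It holds at (u, v) = (2, 2) (both sides equal 1), but fails at (u, v) = (3, 2) (LHS = sin(3)² + cos(2)² ≈ 0.1931, RHS = 1).

Answer: Sometimes true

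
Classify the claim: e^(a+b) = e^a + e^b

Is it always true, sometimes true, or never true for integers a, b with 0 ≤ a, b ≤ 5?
The claim fails for every pair in the range. For instance at (a, b) = (3, 1): LHS = e^4 ≈ 54.6, RHS = e + e^3 ≈ 22.8.

Answer: Never true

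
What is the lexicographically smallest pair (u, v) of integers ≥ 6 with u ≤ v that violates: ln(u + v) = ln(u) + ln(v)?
Substituting (6, 6) into the claim:
LHS = ln(6 + 6) = ln(12) ≈ 2.485
RHS = ln(6) + ln(6) = 2·ln(6) ≈ 3.584

Since LHS ≠ RHS, this pair disproves the claim, and no lexicographically smaller pair (u ≤ v, integers ≥ 6) does.

For instance (8, 12) is also a counterexample (LHS = ln(20) ≈ 2.996, RHS = ln(8) + ln(12) ≈ 4.564), but it's lexicographically larger.

Answer: (u, v) = (6, 6)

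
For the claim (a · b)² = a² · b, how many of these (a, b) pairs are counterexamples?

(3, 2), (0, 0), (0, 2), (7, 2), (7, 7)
Testing each pair:
(3, 2): LHS = 36, RHS = 18 → counterexample
(0, 0): LHS = 0, RHS = 0 → satisfies claim
(0, 2): LHS = 0, RHS = 0 → satisfies claim
(7, 2): LHS = 196, RHS = 98 → counterexample
(7, 7): LHS = 2401, RHS = 343 → counterexample

That makes 3 counterexamples.

Answer: 3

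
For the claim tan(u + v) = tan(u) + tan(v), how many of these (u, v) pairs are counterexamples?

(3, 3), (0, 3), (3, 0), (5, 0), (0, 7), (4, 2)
2

Testing each pair:
(3, 3): LHS = tan(6) ≈ -0.291, RHS = 2·tan(3) ≈ -0.2851 → counterexample
(0, 3): LHS = tan(3) ≈ -0.1425, RHS = tan(3) ≈ -0.1425 → satisfies claim
(3, 0): LHS = tan(3) ≈ -0.1425, RHS = tan(3) ≈ -0.1425 → satisfies claim
(5, 0): LHS = tan(5) ≈ -3.381, RHS = tan(5) ≈ -3.381 → satisfies claim
(0, 7): LHS = tan(7) ≈ 0.8714, RHS = tan(7) ≈ 0.8714 → satisfies claim
(4, 2): LHS = tan(6) ≈ -0.291, RHS = tan(2) + tan(4) ≈ -1.027 → counterexample

That makes 2 counterexamples.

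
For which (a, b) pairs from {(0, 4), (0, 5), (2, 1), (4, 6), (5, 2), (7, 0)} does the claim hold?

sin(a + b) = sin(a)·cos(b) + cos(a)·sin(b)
All pairs

Testing each pair:
(0, 4): LHS = sin(4) ≈ -0.7568, RHS = sin(4) ≈ -0.7568 → holds
(0, 5): LHS = sin(5) ≈ -0.9589, RHS = sin(5) ≈ -0.9589 → holds
(2, 1): LHS = sin(3) ≈ 0.1411, RHS = sin(1)·cos(2) + sin(2)·cos(1) ≈ 0.1411 → holds
(4, 6): LHS = sin(10) ≈ -0.544, RHS = sin(4)·cos(6) + sin(6)·cos(4) ≈ -0.544 → holds
(5, 2): LHS = sin(7) ≈ 0.657, RHS = sin(2)·cos(5) + sin(5)·cos(2) ≈ 0.657 → holds
(7, 0): LHS = sin(7) ≈ 0.657, RHS = sin(7) ≈ 0.657 → holds

Every pair satisfies the claim.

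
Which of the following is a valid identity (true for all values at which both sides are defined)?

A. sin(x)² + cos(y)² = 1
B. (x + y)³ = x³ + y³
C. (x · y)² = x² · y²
A: fails at (3, 7) — LHS = sin(3)² + cos(7)² ≈ 0.5883, RHS = 1.
B: fails at (4, 6) — LHS = 1000, RHS = 280.
C: holds — e.g. at (3, 3), both sides equal 81.

Answer: C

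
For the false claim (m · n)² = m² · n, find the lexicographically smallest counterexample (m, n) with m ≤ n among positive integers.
(m, n) = (1, 2)

At (1, 1): both sides equal 1, so it holds there.

Substituting (1, 2) into the claim:
LHS = (1 · 2)² = 4
RHS = 1² · 2 = 2

Since LHS ≠ RHS, this pair disproves the claim, and no lexicographically smaller pair (m ≤ n, positive integers) does.

For instance (3, 4) is also a counterexample (LHS = 144, RHS = 36), but it's lexicographically larger.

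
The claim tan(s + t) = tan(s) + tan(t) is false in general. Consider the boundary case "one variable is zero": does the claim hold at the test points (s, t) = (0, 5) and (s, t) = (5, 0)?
At (0, 5): LHS = tan(5) ≈ -3.381, RHS = tan(5) ≈ -3.381 → equal
At (5, 0): LHS = tan(5) ≈ -3.381, RHS = tan(5) ≈ -3.381 → equal

So the claim does hold at both of these boundary points, even though it is not an identity.

Answer: Yes, holds at both test points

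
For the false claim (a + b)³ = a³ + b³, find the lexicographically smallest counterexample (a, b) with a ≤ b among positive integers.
(a, b) = (1, 1)

Substituting (1, 1) into the claim:
LHS = (1 + 1)³ = 8
RHS = 1³ + 1³ = 2

Since LHS ≠ RHS, this pair disproves the claim, and no lexicographically smaller pair (a ≤ b, positive integers) does.

For instance (7, 8) is also a counterexample (LHS = 3375, RHS = 855), but it's lexicographically larger.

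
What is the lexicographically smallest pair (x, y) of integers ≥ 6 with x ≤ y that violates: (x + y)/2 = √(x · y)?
At (6, 6): both sides equal 6, so it holds there.

Substituting (6, 7) into the claim:
LHS = (6 + 7)/2 = 13/2
RHS = √(6 · 7) = √(42) ≈ 6.481

Since LHS ≠ RHS, this pair disproves the claim, and no lexicographically smaller pair (x ≤ y, integers ≥ 6) does.

For instance (8, 11) is also a counterexample (LHS = 19/2, RHS = 2·√(22) ≈ 9.381), but it's lexicographically larger.

Answer: (x, y) = (6, 7)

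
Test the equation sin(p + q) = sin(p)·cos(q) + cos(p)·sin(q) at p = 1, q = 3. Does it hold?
Substituting p = 1, q = 3:

LHS = sin(1 + 3) = sin(4) ≈ -0.7568
RHS = sin(1)·cos(3) + cos(1)·sin(3) = sin(1)·cos(3) + sin(3)·cos(1) ≈ -0.7568

LHS = RHS, so the equation holds at this point.

Answer: Holds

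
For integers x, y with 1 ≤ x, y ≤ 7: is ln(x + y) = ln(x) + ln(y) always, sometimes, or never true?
Sometimes true

It holds at (x, y) = (2, 2) (both sides equal ln(4) ≈ 1.386), but fails at (x, y) = (6, 6) (LHS = ln(12) ≈ 2.485, RHS = 2·ln(6) ≈ 3.584).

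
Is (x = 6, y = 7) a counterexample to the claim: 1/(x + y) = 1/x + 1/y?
Yes

Substituting x = 6, y = 7:
LHS = 1/(6 + 7) = 1/13
RHS = 1/6 + 1/7 = 13/42

Since LHS ≠ RHS, this pair disproves the claim.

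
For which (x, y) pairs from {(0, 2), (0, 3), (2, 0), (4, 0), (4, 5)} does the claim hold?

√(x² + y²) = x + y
(0, 2), (0, 3), (2, 0), (4, 0)

Testing each pair:
(0, 2): LHS = 2, RHS = 2 → holds
(0, 3): LHS = 3, RHS = 3 → holds
(2, 0): LHS = 2, RHS = 2 → holds
(4, 0): LHS = 4, RHS = 4 → holds
(4, 5): LHS = √(41) ≈ 6.403, RHS = 9 → fails

4 of 5 pairs satisfy the claim.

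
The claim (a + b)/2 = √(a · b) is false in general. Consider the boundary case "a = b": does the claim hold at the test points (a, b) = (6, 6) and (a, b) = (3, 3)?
Yes, holds at both test points

At (6, 6): LHS = 6, RHS = 6 → equal
At (3, 3): LHS = 3, RHS = 3 → equal

So the claim does hold at both of these boundary points, even though it is not an identity.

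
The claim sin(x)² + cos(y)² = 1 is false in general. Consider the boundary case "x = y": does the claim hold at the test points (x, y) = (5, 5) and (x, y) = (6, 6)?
At (5, 5): LHS = cos(5)² + sin(5)² = 1, RHS = 1 → equal
At (6, 6): LHS = sin(6)² + cos(6)² = 1, RHS = 1 → equal

So the claim does hold at both of these boundary points, even though it is not an identity.

Answer: Yes, holds at both test points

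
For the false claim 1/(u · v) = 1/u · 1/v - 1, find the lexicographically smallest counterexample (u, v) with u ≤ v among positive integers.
(u, v) = (1, 1)

Substituting (1, 1) into the claim:
LHS = 1/(1 · 1) = 1
RHS = 1/1 · 1/1 - 1 = 0

Since LHS ≠ RHS, this pair disproves the claim, and no lexicographically smaller pair (u ≤ v, positive integers) does.

For instance (5, 5) is also a counterexample (LHS = 1/25, RHS = -24/25), but it's lexicographically larger.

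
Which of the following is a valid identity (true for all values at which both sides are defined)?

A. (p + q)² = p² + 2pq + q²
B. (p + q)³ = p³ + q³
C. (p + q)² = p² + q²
A: holds — e.g. at (1, 3), both sides equal 16.
B: fails at (3, 7) — LHS = 1000, RHS = 370.
C: fails at (3, 4) — LHS = 49, RHS = 25.

Answer: A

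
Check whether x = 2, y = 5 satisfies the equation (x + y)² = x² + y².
Fails

Substituting x = 2, y = 5:

LHS = (2 + 5)² = 49
RHS = 2² + 5² = 29

LHS ≠ RHS, so the equation does not hold at this point.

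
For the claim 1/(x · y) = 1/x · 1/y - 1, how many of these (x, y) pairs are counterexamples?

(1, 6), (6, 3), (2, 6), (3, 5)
Testing each pair:
(1, 6): LHS = 1/6, RHS = -5/6 → counterexample
(6, 3): LHS = 1/18, RHS = -17/18 → counterexample
(2, 6): LHS = 1/12, RHS = -11/12 → counterexample
(3, 5): LHS = 1/15, RHS = -14/15 → counterexample

That makes 4 counterexamples.

Answer: 4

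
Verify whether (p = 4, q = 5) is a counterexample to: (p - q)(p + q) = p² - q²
Substituting p = 4, q = 5:
LHS = (4 - 5)(4 + 5) = -9
RHS = 4² - 5² = -9

The sides agree, so this pair does not disprove the claim.

Answer: No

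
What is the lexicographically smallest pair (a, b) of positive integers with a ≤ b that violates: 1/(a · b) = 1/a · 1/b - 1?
Substituting (1, 1) into the claim:
LHS = 1/(1 · 1) = 1
RHS = 1/1 · 1/1 - 1 = 0

Since LHS ≠ RHS, this pair disproves the claim, and no lexicographically smaller pair (a ≤ b, positive integers) does.

For instance (5, 7) is also a counterexample (LHS = 1/35, RHS = -34/35), but it's lexicographically larger.

Answer: (a, b) = (1, 1)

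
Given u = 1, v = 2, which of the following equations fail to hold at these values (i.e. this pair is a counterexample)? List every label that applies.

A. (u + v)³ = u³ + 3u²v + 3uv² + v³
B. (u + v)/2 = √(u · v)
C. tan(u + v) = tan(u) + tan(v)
B, C

Evaluating each claim at the given values:
A. LHS = 27, RHS = 27 → holds here (LHS = RHS)
B. LHS = 3/2, RHS = √(2) ≈ 1.414 → fails here (LHS ≠ RHS)
C. LHS = tan(3) ≈ -0.1425, RHS = tan(2) + tan(1) ≈ -0.6276 → fails here (LHS ≠ RHS)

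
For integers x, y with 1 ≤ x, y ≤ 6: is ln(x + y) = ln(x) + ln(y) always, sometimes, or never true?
It holds at (x, y) = (2, 2) (both sides equal ln(4) ≈ 1.386), but fails at (x, y) = (5, 6) (LHS = ln(11) ≈ 2.398, RHS = ln(5) + ln(6) ≈ 3.401).

Answer: Sometimes true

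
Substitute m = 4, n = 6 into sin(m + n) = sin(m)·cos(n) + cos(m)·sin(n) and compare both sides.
LHS = sin(4 + 6) = sin(10) ≈ -0.544
RHS = sin(4)·cos(6) + cos(4)·sin(6) = sin(4)·cos(6) + sin(6)·cos(4) ≈ -0.544

LHS = RHS: the two sides agree.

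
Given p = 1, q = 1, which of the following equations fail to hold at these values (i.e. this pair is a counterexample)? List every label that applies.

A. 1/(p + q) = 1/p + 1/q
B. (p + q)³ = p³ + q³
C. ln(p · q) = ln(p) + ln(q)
A, B

Evaluating each claim at the given values:
A. LHS = 1/2, RHS = 2 → fails here (LHS ≠ RHS)
B. LHS = 8, RHS = 2 → fails here (LHS ≠ RHS)
C. LHS = 0, RHS = 0 → holds here (LHS = RHS)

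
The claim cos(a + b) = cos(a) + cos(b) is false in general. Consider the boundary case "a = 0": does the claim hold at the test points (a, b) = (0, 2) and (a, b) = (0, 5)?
At (0, 2): LHS = cos(2) ≈ -0.4161 ≠ RHS = cos(2) + 1 ≈ 0.5839
At (0, 5): LHS = cos(5) ≈ 0.2837 ≠ RHS = cos(5) + 1 ≈ 1.284

Answer: No, fails at both test points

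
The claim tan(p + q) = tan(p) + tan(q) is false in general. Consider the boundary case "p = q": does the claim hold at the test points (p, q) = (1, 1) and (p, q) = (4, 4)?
At (1, 1): LHS = tan(2) ≈ -2.185 ≠ RHS = 2·tan(1) ≈ 3.115
At (4, 4): LHS = tan(8) ≈ -6.8 ≠ RHS = 2·tan(4) ≈ 2.316

Answer: No, fails at both test points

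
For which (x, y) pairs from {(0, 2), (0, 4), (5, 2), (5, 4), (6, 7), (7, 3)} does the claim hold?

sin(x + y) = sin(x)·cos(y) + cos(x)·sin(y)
Testing each pair:
(0, 2): LHS = sin(2) ≈ 0.9093, RHS = sin(2) ≈ 0.9093 → holds
(0, 4): LHS = sin(4) ≈ -0.7568, RHS = sin(4) ≈ -0.7568 → holds
(5, 2): LHS = sin(7) ≈ 0.657, RHS = sin(2)·cos(5) + sin(5)·cos(2) ≈ 0.657 → holds
(5, 4): LHS = sin(9) ≈ 0.4121, RHS = sin(4)·cos(5) + sin(5)·cos(4) ≈ 0.4121 → holds
(6, 7): LHS = sin(13) ≈ 0.4202, RHS = sin(6)·cos(7) + sin(7)·cos(6) ≈ 0.4202 → holds
(7, 3): LHS = sin(10) ≈ -0.544, RHS = sin(7)·cos(3) + sin(3)·cos(7) ≈ -0.544 → holds

Every pair satisfies the claim.

Answer: All pairs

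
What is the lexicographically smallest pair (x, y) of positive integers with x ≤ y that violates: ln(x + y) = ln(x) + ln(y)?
Substituting (1, 1) into the claim:
LHS = ln(1 + 1) = ln(2) ≈ 0.6931
RHS = ln(1) + ln(1) = 0

Since LHS ≠ RHS, this pair disproves the claim, and no lexicographically smaller pair (x ≤ y, positive integers) does.

For instance (4, 7) is also a counterexample (LHS = ln(11) ≈ 2.398, RHS = ln(4) + ln(7) ≈ 3.332), but it's lexicographically larger.

Answer: (x, y) = (1, 1)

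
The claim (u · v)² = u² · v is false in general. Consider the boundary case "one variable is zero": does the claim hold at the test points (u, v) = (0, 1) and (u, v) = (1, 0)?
At (0, 1): LHS = 0, RHS = 0 → equal
At (1, 0): LHS = 0, RHS = 0 → equal

So the claim does hold at both of these boundary points, even though it is not an identity.

Answer: Yes, holds at both test points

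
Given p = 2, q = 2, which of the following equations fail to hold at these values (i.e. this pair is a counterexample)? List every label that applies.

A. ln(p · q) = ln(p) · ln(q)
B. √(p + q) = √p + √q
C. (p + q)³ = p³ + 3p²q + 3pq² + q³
A, B

Evaluating each claim at the given values:
A. LHS = ln(4) ≈ 1.386, RHS = ln(2)² ≈ 0.4805 → fails here (LHS ≠ RHS)
B. LHS = 2, RHS = 2·√(2) ≈ 2.828 → fails here (LHS ≠ RHS)
C. LHS = 64, RHS = 64 → holds here (LHS = RHS)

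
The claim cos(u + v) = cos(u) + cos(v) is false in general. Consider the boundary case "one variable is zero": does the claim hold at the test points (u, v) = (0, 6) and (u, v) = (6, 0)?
At (0, 6): LHS = cos(6) ≈ 0.9602 ≠ RHS = cos(6) + 1 ≈ 1.96
At (6, 0): LHS = cos(6) ≈ 0.9602 ≠ RHS = cos(6) + 1 ≈ 1.96

Answer: No, fails at both test points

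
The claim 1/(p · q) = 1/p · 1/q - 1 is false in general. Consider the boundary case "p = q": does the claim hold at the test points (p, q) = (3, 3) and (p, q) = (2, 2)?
At (3, 3): LHS = 1/9 ≠ RHS = -8/9
At (2, 2): LHS = 1/4 ≠ RHS = -3/4

Answer: No, fails at both test points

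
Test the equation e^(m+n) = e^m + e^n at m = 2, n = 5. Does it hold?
Fails

Substituting m = 2, n = 5:

LHS = e^(2+5) = e^7 ≈ 1097
RHS = e^2 + e^5 ≈ 155.8

LHS ≠ RHS, so the equation does not hold at this point.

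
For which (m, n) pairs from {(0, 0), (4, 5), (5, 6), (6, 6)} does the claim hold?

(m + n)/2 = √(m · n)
(0, 0), (6, 6)

Testing each pair:
(0, 0): LHS = 0, RHS = 0 → holds
(4, 5): LHS = 9/2, RHS = 2·√(5) ≈ 4.472 → fails
(5, 6): LHS = 11/2, RHS = √(30) ≈ 5.477 → fails
(6, 6): LHS = 6, RHS = 6 → holds

2 of 4 pairs satisfy the claim.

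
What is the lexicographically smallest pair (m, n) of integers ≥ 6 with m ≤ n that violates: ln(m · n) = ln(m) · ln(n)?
Substituting (6, 6) into the claim:
LHS = ln(6 · 6) = ln(36) ≈ 3.584
RHS = ln(6) · ln(6) = ln(6)² ≈ 3.21

Since LHS ≠ RHS, this pair disproves the claim, and no lexicographically smaller pair (m ≤ n, integers ≥ 6) does.

For instance (9, 10) is also a counterexample (LHS = ln(90) ≈ 4.5, RHS = ln(9)·ln(10) ≈ 5.059), but it's lexicographically larger.

Answer: (m, n) = (6, 6)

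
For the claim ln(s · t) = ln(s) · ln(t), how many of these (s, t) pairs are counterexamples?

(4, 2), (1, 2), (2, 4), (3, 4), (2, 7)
Testing each pair:
(4, 2): LHS = ln(8) ≈ 2.079, RHS = ln(2)·ln(4) ≈ 0.9609 → counterexample
(1, 2): LHS = ln(2) ≈ 0.6931, RHS = 0 → counterexample
(2, 4): LHS = ln(8) ≈ 2.079, RHS = ln(2)·ln(4) ≈ 0.9609 → counterexample
(3, 4): LHS = ln(12) ≈ 2.485, RHS = ln(3)·ln(4) ≈ 1.523 → counterexample
(2, 7): LHS = ln(14) ≈ 2.639, RHS = ln(2)·ln(7) ≈ 1.349 → counterexample

That makes 5 counterexamples.

Answer: 5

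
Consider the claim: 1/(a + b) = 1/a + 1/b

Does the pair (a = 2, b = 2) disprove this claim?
Yes

Substituting a = 2, b = 2:
LHS = 1/(2 + 2) = 1/4
RHS = 1/2 + 1/2 = 1

Since LHS ≠ RHS, this pair disproves the claim.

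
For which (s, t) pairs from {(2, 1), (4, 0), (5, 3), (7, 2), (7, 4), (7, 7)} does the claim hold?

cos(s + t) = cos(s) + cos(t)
None

Testing each pair:
(2, 1): LHS = cos(3) ≈ -0.99, RHS = cos(2) + cos(1) ≈ 0.1242 → fails
(4, 0): LHS = cos(4) ≈ -0.6536, RHS = cos(4) + 1 ≈ 0.3464 → fails
(5, 3): LHS = cos(8) ≈ -0.1455, RHS = cos(3) + cos(5) ≈ -0.7063 → fails
(7, 2): LHS = cos(9) ≈ -0.9111, RHS = cos(2) + cos(7) ≈ 0.3378 → fails
(7, 4): LHS = cos(11) ≈ 0.004426, RHS = cos(4) + cos(7) ≈ 0.1003 → fails
(7, 7): LHS = cos(14) ≈ 0.1367, RHS = 2·cos(7) ≈ 1.508 → fails

No pair satisfies the claim.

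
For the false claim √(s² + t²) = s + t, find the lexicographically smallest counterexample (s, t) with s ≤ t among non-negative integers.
(s, t) = (1, 1)

Substituting (1, 1) into the claim:
LHS = √(1² + 1²) = √(2) ≈ 1.414
RHS = 1 + 1 = 2

Since LHS ≠ RHS, this pair disproves the claim, and no lexicographically smaller pair (s ≤ t, non-negative integers) does.

For instance (3, 3) is also a counterexample (LHS = 3·√(2) ≈ 4.243, RHS = 6), but it's lexicographically larger.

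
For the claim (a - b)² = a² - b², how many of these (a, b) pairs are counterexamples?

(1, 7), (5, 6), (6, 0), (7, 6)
3

Testing each pair:
(1, 7): LHS = 36, RHS = -48 → counterexample
(5, 6): LHS = 1, RHS = -11 → counterexample
(6, 0): LHS = 36, RHS = 36 → satisfies claim
(7, 6): LHS = 1, RHS = 13 → counterexample

That makes 3 counterexamples.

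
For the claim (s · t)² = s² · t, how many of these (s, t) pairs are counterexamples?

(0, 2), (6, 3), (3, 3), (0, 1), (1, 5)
Testing each pair:
(0, 2): LHS = 0, RHS = 0 → satisfies claim
(6, 3): LHS = 324, RHS = 108 → counterexample
(3, 3): LHS = 81, RHS = 27 → counterexample
(0, 1): LHS = 0, RHS = 0 → satisfies claim
(1, 5): LHS = 25, RHS = 5 → counterexample

That makes 3 counterexamples.

Answer: 3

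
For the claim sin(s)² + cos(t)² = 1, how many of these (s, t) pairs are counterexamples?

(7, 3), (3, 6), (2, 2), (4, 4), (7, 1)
Testing each pair:
(7, 3): LHS = sin(7)² + cos(3)² ≈ 1.412, RHS = 1 → counterexample
(3, 6): LHS = sin(3)² + cos(6)² ≈ 0.9418, RHS = 1 → counterexample
(2, 2): LHS = cos(2)² + sin(2)² = 1, RHS = 1 → satisfies claim
(4, 4): LHS = cos(4)² + sin(4)² = 1, RHS = 1 → satisfies claim
(7, 1): LHS = cos(1)² + sin(7)² ≈ 0.7236, RHS = 1 → counterexample

That makes 3 counterexamples.

Answer: 3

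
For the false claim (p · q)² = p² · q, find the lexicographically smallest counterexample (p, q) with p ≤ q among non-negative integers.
(p, q) = (1, 2)

At (0, 0): both sides equal 0, so it holds there.
At (0, 5): both sides equal 0, so it holds there.

Substituting (1, 2) into the claim:
LHS = (1 · 2)² = 4
RHS = 1² · 2 = 2

Since LHS ≠ RHS, this pair disproves the claim, and no lexicographically smaller pair (p ≤ q, non-negative integers) does.

For instance (2, 7) is also a counterexample (LHS = 196, RHS = 28), but it's lexicographically larger.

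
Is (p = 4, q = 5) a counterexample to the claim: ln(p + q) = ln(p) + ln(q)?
Substituting p = 4, q = 5:
LHS = ln(4 + 5) = ln(9) ≈ 2.197
RHS = ln(4) + ln(5) ≈ 2.996

Since LHS ≠ RHS, this pair disproves the claim.

Answer: Yes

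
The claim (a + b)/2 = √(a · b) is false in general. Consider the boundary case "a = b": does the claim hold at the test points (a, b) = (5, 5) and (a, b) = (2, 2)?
Yes, holds at both test points

At (5, 5): LHS = 5, RHS = 5 → equal
At (2, 2): LHS = 2, RHS = 2 → equal

So the claim does hold at both of these boundary points, even though it is not an identity.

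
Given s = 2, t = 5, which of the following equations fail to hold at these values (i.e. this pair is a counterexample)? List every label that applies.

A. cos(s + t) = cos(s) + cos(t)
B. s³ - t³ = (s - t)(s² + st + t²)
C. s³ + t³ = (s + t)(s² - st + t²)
A

Evaluating each claim at the given values:
A. LHS = cos(7) ≈ 0.7539, RHS = cos(2) + cos(5) ≈ -0.1325 → fails here (LHS ≠ RHS)
B. LHS = -117, RHS = -117 → holds here (LHS = RHS)
C. LHS = 133, RHS = 133 → holds here (LHS = RHS)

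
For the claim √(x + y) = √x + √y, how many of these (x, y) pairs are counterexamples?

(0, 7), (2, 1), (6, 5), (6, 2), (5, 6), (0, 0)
Testing each pair:
(0, 7): LHS = √(7) ≈ 2.646, RHS = √(7) ≈ 2.646 → satisfies claim
(2, 1): LHS = √(3) ≈ 1.732, RHS = 1 + √(2) ≈ 2.414 → counterexample
(6, 5): LHS = √(11) ≈ 3.317, RHS = √(5) + √(6) ≈ 4.686 → counterexample
(6, 2): LHS = 2·√(2) ≈ 2.828, RHS = √(2) + √(6) ≈ 3.864 → counterexample
(5, 6): LHS = √(11) ≈ 3.317, RHS = √(5) + √(6) ≈ 4.686 → counterexample
(0, 0): LHS = 0, RHS = 0 → satisfies claim

That makes 4 counterexamples.

Answer: 4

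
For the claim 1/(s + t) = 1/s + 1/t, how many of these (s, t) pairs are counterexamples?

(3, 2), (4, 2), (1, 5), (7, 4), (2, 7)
5

Testing each pair:
(3, 2): LHS = 1/5, RHS = 5/6 → counterexample
(4, 2): LHS = 1/6, RHS = 3/4 → counterexample
(1, 5): LHS = 1/6, RHS = 6/5 → counterexample
(7, 4): LHS = 1/11, RHS = 11/28 → counterexample
(2, 7): LHS = 1/9, RHS = 9/14 → counterexample

That makes 5 counterexamples.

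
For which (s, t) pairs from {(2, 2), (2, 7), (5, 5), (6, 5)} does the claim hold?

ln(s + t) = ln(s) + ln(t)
(2, 2)

Testing each pair:
(2, 2): LHS = ln(4) ≈ 1.386, RHS = 2·ln(2) ≈ 1.386 → holds
(2, 7): LHS = ln(9) ≈ 2.197, RHS = ln(2) + ln(7) ≈ 2.639 → fails
(5, 5): LHS = ln(10) ≈ 2.303, RHS = 2·ln(5) ≈ 3.219 → fails
(6, 5): LHS = ln(11) ≈ 2.398, RHS = ln(5) + ln(6) ≈ 3.401 → fails

1 of 4 pairs satisfies the claim.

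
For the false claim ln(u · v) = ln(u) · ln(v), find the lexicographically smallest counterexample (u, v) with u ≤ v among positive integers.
At (1, 1): both sides equal 0, so it holds there.

Substituting (1, 2) into the claim:
LHS = ln(1 · 2) = ln(2) ≈ 0.6931
RHS = ln(1) · ln(2) = 0

Since LHS ≠ RHS, this pair disproves the claim, and no lexicographically smaller pair (u ≤ v, positive integers) does.

For instance (1, 7) is also a counterexample (LHS = ln(7) ≈ 1.946, RHS = 0), but it's lexicographically larger.

Answer: (u, v) = (1, 2)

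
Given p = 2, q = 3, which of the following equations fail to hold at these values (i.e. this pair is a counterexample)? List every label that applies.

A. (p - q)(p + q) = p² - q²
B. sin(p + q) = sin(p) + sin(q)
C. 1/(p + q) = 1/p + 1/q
Evaluating each claim at the given values:
A. LHS = -5, RHS = -5 → holds here (LHS = RHS)
B. LHS = sin(5) ≈ -0.9589, RHS = sin(3) + sin(2) ≈ 1.05 → fails here (LHS ≠ RHS)
C. LHS = 1/5, RHS = 5/6 → fails here (LHS ≠ RHS)

Answer: B, C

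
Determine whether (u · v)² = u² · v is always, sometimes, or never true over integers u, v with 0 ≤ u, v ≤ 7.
It holds at (u, v) = (0, 4) (both sides equal 0), but fails at (u, v) = (1, 2) (LHS = 4, RHS = 2).

Answer: Sometimes true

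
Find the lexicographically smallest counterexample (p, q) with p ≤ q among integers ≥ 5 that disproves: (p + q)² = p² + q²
(p, q) = (5, 5)

Substituting (5, 5) into the claim:
LHS = (5 + 5)² = 100
RHS = 5² + 5² = 50

Since LHS ≠ RHS, this pair disproves the claim, and no lexicographically smaller pair (p ≤ q, integers ≥ 5) does.

For instance (6, 12) is also a counterexample (LHS = 324, RHS = 180), but it's lexicographically larger.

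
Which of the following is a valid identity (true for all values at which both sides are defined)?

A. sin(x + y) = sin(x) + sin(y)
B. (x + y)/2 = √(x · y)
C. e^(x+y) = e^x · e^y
C

A: fails at (2, 4) — LHS = sin(6) ≈ -0.2794, RHS = sin(4) + sin(2) ≈ 0.1525.
B: fails at (4, 5) — LHS = 9/2, RHS = 2·√(5) ≈ 4.472.
C: holds — e.g. at (1, 3), both sides equal e^4 ≈ 54.6.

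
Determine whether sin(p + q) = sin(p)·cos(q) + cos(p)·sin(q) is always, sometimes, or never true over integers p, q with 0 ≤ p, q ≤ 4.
The identity holds for every pair in the range. For instance at (p, q) = (4, 0): both sides equal sin(4) ≈ -0.7568.

Answer: Always true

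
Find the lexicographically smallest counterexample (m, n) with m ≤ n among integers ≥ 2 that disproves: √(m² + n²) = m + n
Substituting (2, 2) into the claim:
LHS = √(2² + 2²) = 2·√(2) ≈ 2.828
RHS = 2 + 2 = 4

Since LHS ≠ RHS, this pair disproves the claim, and no lexicographically smaller pair (m ≤ n, integers ≥ 2) does.

For instance (2, 7) is also a counterexample (LHS = √(53) ≈ 7.28, RHS = 9), but it's lexicographically larger.

Answer: (m, n) = (2, 2)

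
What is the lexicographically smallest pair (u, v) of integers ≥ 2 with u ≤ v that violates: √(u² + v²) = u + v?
Substituting (2, 2) into the claim:
LHS = √(2² + 2²) = 2·√(2) ≈ 2.828
RHS = 2 + 2 = 4

Since LHS ≠ RHS, this pair disproves the claim, and no lexicographically smaller pair (u ≤ v, integers ≥ 2) does.

For instance (3, 3) is also a counterexample (LHS = 3·√(2) ≈ 4.243, RHS = 6), but it's lexicographically larger.

Answer: (u, v) = (2, 2)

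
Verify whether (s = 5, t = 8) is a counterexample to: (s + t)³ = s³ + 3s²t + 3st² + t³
Substituting s = 5, t = 8:
LHS = (5 + 8)³ = 2197
RHS = 5³ + 3·5²·8 + 3·5·8² + 8³ = 2197

The sides agree, so this pair does not disprove the claim.

Answer: No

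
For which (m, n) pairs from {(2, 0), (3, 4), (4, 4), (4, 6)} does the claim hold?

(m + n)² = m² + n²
(2, 0)

Testing each pair:
(2, 0): LHS = 4, RHS = 4 → holds
(3, 4): LHS = 49, RHS = 25 → fails
(4, 4): LHS = 64, RHS = 32 → fails
(4, 6): LHS = 100, RHS = 52 → fails

1 of 4 pairs satisfies the claim.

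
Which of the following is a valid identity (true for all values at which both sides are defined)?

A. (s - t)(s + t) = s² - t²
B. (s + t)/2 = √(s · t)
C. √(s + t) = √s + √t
A: holds — e.g. at (2, 2), both sides equal 0.
B: fails at (0, 1) — LHS = 1/2, RHS = 0.
C: fails at (4, 5) — LHS = 3, RHS = 2 + √(5) ≈ 4.236.

Answer: A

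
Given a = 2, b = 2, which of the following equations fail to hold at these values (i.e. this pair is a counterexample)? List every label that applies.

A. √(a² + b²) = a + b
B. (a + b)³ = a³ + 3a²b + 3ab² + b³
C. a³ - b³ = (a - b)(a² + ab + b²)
A

Evaluating each claim at the given values:
A. LHS = 2·√(2) ≈ 2.828, RHS = 4 → fails here (LHS ≠ RHS)
B. LHS = 64, RHS = 64 → holds here (LHS = RHS)
C. LHS = 0, RHS = 0 → holds here (LHS = RHS)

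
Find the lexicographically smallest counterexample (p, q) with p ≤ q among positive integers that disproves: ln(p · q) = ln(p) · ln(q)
(p, q) = (1, 2)

Substituting (1, 2) into the claim:
LHS = ln(1 · 2) = ln(2) ≈ 0.6931
RHS = ln(1) · ln(2) = 0

Since LHS ≠ RHS, this pair disproves the claim, and no lexicographically smaller pair (p ≤ q, positive integers) does.

For instance (2, 5) is also a counterexample (LHS = ln(10) ≈ 2.303, RHS = ln(2)·ln(5) ≈ 1.116), but it's lexicographically larger.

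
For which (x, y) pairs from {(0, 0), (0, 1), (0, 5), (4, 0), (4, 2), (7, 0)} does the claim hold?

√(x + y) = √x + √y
(0, 0), (0, 1), (0, 5), (4, 0), (7, 0)

Testing each pair:
(0, 0): LHS = 0, RHS = 0 → holds
(0, 1): LHS = 1, RHS = 1 → holds
(0, 5): LHS = √(5) ≈ 2.236, RHS = √(5) ≈ 2.236 → holds
(4, 0): LHS = 2, RHS = 2 → holds
(4, 2): LHS = √(6) ≈ 2.449, RHS = √(2) + 2 ≈ 3.414 → fails
(7, 0): LHS = √(7) ≈ 2.646, RHS = √(7) ≈ 2.646 → holds

5 of 6 pairs satisfy the claim.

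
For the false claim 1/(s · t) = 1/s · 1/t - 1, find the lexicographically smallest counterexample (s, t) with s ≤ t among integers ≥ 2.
Substituting (2, 2) into the claim:
LHS = 1/(2 · 2) = 1/4
RHS = 1/2 · 1/2 - 1 = -3/4

Since LHS ≠ RHS, this pair disproves the claim, and no lexicographically smaller pair (s ≤ t, integers ≥ 2) does.

For instance (2, 3) is also a counterexample (LHS = 1/6, RHS = -5/6), but it's lexicographically larger.

Answer: (s, t) = (2, 2)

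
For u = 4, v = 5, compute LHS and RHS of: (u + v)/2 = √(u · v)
LHS = (4 + 5)/2 = 9/2
RHS = √(4 · 5) = 2·√(5) ≈ 4.472

LHS ≠ RHS (they differ by about 0.02786), so the equation does not hold here.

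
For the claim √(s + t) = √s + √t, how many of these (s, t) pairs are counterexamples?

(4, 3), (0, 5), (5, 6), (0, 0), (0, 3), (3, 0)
2

Testing each pair:
(4, 3): LHS = √(7) ≈ 2.646, RHS = √(3) + 2 ≈ 3.732 → counterexample
(0, 5): LHS = √(5) ≈ 2.236, RHS = √(5) ≈ 2.236 → satisfies claim
(5, 6): LHS = √(11) ≈ 3.317, RHS = √(5) + √(6) ≈ 4.686 → counterexample
(0, 0): LHS = 0, RHS = 0 → satisfies claim
(0, 3): LHS = √(3) ≈ 1.732, RHS = √(3) ≈ 1.732 → satisfies claim
(3, 0): LHS = √(3) ≈ 1.732, RHS = √(3) ≈ 1.732 → satisfies claim

That makes 2 counterexamples.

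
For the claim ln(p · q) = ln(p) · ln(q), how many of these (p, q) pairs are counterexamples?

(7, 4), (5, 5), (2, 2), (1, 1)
Testing each pair:
(7, 4): LHS = ln(28) ≈ 3.332, RHS = ln(4)·ln(7) ≈ 2.698 → counterexample
(5, 5): LHS = ln(25) ≈ 3.219, RHS = ln(5)² ≈ 2.59 → counterexample
(2, 2): LHS = ln(4) ≈ 1.386, RHS = ln(2)² ≈ 0.4805 → counterexample
(1, 1): LHS = 0, RHS = 0 → satisfies claim

That makes 3 counterexamples.

Answer: 3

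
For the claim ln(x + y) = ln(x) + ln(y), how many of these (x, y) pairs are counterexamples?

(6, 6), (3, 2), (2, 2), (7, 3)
Testing each pair:
(6, 6): LHS = ln(12) ≈ 2.485, RHS = 2·ln(6) ≈ 3.584 → counterexample
(3, 2): LHS = ln(5) ≈ 1.609, RHS = ln(2) + ln(3) ≈ 1.792 → counterexample
(2, 2): LHS = ln(4) ≈ 1.386, RHS = 2·ln(2) ≈ 1.386 → satisfies claim
(7, 3): LHS = ln(10) ≈ 2.303, RHS = ln(3) + ln(7) ≈ 3.045 → counterexample

That makes 3 counterexamples.

Answer: 3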